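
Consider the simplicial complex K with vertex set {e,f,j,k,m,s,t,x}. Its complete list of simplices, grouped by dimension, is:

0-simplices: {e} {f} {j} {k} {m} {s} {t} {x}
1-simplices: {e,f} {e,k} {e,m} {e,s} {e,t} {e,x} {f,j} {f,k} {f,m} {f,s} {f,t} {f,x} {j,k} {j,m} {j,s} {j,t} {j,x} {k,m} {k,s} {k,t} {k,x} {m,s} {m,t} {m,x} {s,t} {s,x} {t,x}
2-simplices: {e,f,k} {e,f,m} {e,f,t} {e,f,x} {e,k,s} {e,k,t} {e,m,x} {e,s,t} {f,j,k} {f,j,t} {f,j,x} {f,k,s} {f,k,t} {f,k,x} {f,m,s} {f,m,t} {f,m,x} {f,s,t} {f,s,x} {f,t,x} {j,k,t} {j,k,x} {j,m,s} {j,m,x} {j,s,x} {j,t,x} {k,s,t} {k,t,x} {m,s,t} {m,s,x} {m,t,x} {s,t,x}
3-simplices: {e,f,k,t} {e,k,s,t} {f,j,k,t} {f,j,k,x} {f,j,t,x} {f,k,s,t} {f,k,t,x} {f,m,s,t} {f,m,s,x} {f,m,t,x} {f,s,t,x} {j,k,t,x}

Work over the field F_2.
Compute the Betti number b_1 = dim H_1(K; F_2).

n_0=8 n_1=27 n_2=32 n_3=12  [Z2]
∂1: piv[ef,ek,em,es,et,ex,fj] rk=7  ker:fk,fm,fs,ft,fx,jk,jm,js,jt,jx,km,ks,kt,kx,ms,mt,mx,st,sx,tx
∂2: piv[efk,efm,eft,efx,eks,ekt,emx,est,fjk,fjt,fjx,fks,fkx,fms,fmt,fsx,ftx,jms,jmx] rk=19  ker:fkt,fmx,fst,jkt,jkx,jsx,jtx,kst,ktx,mst,msx,mtx,stx
∂3: piv[efkt,ekst,fjkt,fjkx,fjtx,fkst,fktx,fmst,fmsx,fmtx,fstx] rk=11  ker:jktx
b_1=(27−7)−19=1

b_1=1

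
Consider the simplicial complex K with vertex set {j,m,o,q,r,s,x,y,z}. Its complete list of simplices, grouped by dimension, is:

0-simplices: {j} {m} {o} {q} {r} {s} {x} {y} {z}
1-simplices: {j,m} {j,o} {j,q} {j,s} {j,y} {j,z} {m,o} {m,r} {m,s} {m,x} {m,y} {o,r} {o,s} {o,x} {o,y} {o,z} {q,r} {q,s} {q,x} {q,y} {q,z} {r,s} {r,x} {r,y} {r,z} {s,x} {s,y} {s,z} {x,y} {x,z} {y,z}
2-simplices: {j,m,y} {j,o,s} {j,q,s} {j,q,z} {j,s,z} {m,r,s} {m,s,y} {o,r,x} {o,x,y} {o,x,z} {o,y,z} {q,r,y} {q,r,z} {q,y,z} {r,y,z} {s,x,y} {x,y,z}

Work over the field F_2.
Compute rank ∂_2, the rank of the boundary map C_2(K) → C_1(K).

rank∂_2=15

n_0=9 n_1=31 n_2=17  [Z2]
∂1: piv[jm,jo,jq,js,jy,jz,mr,mx] rk=8  ker:mo,ms,my,or,os,ox,oy,oz,qr,qs,qx,qy,qz,rs,rx,ry,rz,sx,sy,sz,xy,xz,yz
∂2: piv[jmy,jos,jqs,jqz,jsz,mrs,msy,orx,oxy,oxz,oyz,qry,qrz,qyz,sxy] rk=15  ker:ryz,xyz
rk∂_2=15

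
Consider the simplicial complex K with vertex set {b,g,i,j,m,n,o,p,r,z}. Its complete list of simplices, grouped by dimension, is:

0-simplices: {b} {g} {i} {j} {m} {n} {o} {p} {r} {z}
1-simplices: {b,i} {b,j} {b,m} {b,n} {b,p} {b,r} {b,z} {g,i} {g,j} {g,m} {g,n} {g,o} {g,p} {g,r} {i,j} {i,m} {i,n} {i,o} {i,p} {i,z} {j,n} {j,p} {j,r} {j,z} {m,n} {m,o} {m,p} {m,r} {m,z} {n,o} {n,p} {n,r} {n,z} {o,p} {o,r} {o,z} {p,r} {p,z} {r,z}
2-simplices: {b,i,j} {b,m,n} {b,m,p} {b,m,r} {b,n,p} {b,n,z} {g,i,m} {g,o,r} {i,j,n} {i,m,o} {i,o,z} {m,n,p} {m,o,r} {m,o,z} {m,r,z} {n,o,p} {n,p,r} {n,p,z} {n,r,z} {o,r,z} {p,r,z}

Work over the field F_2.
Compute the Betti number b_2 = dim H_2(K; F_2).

b_2=3

n_0=10 n_1=39 n_2=21  [Z2]
∂1: piv[bi,bj,bm,bn,bp,br,bz,gi,go] rk=9  ker:gj,gm,gn,gp,gr,ij,im,in,io,ip,iz,jn,jp,jr,jz,mn,mo,mp,mr,mz,no,np,nr,nz,op,or,oz,pr,pz,rz
∂2: piv[bij,bmn,bmp,bmr,bnp,bnz,gim,gor,ijn,imo,ioz,mor,moz,mrz,nop,npr,npz,nrz] rk=18  ker:mnp,orz,prz
b_2=(21−18)−0=3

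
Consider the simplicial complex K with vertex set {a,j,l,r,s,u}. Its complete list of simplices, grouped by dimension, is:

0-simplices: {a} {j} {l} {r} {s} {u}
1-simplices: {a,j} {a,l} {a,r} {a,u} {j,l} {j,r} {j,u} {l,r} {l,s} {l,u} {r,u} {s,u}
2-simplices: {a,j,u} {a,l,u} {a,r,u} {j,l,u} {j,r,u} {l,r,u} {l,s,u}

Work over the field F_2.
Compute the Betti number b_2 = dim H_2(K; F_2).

n_0=6 n_1=12 n_2=7  [Z2]
∂1: piv[aj,al,ar,au,ls] rk=5  ker:jl,jr,ju,lr,lu,ru,su
∂2: piv[aju,alu,aru,jlu,jru,lru,lsu] rk=7
b_2=(7−7)−0=0

b_2=0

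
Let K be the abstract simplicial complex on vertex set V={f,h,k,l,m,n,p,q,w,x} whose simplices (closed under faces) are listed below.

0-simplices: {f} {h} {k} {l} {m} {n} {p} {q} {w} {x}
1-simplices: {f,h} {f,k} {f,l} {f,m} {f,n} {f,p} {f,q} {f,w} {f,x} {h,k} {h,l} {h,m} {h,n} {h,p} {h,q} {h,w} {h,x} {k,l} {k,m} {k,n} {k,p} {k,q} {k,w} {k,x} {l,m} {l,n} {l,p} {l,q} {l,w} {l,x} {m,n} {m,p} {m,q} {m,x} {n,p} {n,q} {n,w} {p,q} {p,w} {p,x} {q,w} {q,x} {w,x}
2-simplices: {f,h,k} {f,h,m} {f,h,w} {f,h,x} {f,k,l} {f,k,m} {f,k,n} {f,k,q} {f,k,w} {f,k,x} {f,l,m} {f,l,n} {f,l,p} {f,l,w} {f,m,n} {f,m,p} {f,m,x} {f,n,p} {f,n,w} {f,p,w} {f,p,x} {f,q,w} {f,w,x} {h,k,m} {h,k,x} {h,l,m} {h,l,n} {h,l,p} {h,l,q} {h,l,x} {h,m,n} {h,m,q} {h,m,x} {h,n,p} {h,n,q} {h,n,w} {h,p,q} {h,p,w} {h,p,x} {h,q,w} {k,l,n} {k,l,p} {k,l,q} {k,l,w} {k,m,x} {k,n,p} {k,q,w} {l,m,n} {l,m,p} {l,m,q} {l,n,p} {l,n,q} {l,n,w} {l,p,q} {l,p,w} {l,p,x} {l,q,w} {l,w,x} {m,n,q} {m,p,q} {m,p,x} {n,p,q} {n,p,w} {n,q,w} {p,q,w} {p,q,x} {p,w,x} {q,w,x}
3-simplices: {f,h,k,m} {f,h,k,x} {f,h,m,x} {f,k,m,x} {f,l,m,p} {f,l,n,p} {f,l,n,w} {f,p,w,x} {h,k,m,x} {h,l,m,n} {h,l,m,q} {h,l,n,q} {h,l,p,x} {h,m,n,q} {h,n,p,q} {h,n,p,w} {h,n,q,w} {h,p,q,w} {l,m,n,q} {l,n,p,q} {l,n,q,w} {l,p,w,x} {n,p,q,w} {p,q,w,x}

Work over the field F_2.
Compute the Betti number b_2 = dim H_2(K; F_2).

n_0=10 n_1=43 n_2=68 n_3=24  [Z2]
∂1: piv[fh,fk,fl,fm,fn,fp,fq,fw,fx] rk=9  ker:hk,hl,hm,hn,hp,hq,hw,hx,kl,km,kn,kp,kq,kw,kx,lm,ln,lp,lq,lw,lx,mn,mp,mq,mx,np,nq,nw,pq,pw,px,qw,qx,wx
∂2: piv[fhk,fhm,fhw,fhx,fkl,fkm,fkn,fkq,fkw,fkx,flm,fln,flp,flw,fmn,fmp,fmx,fnp,fnw,fpw,fpx,fqw,fwx,hlm,hln,hlp,hlq,hlx,hmq,hnq,hpq,hqw,klp,pqx] rk=34  ker:hkm,hkx,hmn,hmx,hnp,hnw,hpw,hpx,kln,klq,klw,kmx,knp,kqw,lmn,lmp,lmq,lnp,lnq,lnw,lpq,lpw,lpx,lqw,lwx,mnq,mpq,mpx,npq,npw,nqw,pqw,pwx,qwx
∂3: piv[fhkm,fhkx,fhmx,fkmx,flmp,flnp,flnw,fpwx,hlmn,hlmq,hlnq,hlpx,hmnq,hnpq,hnpw,hnqw,hpqw,lnpq,lnqw,lpwx,pqwx] rk=21  ker:hkmx,lmnq,npqw
b_2=(68−34)−21=13

b_2=13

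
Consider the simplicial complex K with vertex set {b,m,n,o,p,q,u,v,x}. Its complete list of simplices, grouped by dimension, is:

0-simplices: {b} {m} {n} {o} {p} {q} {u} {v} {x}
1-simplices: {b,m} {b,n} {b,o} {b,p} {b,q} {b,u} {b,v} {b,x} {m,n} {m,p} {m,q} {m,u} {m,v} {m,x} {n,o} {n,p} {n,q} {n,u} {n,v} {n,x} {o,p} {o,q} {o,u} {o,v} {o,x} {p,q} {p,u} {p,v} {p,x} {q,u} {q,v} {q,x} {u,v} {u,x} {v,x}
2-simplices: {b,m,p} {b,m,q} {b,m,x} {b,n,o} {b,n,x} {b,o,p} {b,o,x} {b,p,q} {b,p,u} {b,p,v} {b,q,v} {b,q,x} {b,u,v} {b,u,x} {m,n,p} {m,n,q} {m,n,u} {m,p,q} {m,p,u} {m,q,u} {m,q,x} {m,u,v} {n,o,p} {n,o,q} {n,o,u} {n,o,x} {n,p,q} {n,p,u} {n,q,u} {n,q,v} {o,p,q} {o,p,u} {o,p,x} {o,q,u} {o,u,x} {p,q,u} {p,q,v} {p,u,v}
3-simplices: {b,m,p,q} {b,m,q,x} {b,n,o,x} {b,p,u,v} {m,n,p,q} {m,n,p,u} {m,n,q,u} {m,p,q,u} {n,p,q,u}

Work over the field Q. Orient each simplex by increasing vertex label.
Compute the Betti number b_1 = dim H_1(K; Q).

b_1=2

n_0=9 n_1=35 n_2=38 n_3=9  [Q]
∂1: piv[bm,bn,bo,bp,bq,bu,bv,bx] rk=8  ker:mn,mp,mq,mu,mv,mx,no,np,nq,nu,nv,nx,op,oq,ou,ov,ox,pq,pu,pv,px,qu,qv,qx,uv,ux,vx
∂2: piv[bmp,bmq,bmx,bno,bnx,bop,box,bpq,bpu,bpv,bqv,bqx,buv,bux,mnp,mnq,mnu,mpu,mqu,muv,nop,noq,nou,nqv,opx] rk=25  ker:mpq,mqx,nox,npq,npu,nqu,opq,opu,oqu,oux,pqu,pqv,puv
∂3: piv[bmpq,bmqx,bnox,bpuv,mnpq,mnpu,mnqu,mpqu] rk=8  ker:npqu
b_1=(35−8)−25=2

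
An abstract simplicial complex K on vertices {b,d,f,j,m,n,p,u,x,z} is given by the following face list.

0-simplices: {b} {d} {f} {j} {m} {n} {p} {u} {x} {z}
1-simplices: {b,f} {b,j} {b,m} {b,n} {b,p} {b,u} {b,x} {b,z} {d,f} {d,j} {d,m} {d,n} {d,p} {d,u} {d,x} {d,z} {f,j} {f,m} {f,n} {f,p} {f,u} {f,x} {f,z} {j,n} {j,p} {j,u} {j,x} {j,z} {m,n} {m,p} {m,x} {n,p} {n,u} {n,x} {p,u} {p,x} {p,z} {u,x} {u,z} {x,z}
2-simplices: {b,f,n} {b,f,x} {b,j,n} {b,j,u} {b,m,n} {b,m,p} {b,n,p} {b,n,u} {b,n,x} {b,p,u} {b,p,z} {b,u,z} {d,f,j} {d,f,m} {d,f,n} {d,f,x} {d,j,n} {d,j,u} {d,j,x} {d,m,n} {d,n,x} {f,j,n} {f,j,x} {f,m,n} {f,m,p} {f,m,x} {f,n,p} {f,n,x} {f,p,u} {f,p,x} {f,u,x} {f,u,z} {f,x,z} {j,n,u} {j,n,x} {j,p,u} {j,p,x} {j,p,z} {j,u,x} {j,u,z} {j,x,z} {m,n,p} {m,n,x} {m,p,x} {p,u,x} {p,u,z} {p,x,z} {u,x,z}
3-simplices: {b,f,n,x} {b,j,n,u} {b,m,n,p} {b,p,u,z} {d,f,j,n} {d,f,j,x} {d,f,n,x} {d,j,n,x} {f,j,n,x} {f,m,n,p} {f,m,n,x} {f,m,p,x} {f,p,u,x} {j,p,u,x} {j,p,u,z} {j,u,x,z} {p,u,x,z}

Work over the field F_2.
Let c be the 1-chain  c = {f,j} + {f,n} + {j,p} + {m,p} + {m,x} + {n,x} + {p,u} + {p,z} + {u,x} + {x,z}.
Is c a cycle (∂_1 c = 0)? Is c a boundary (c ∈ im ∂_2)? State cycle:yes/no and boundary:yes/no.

n_0=10 n_1=40 n_2=48 n_3=17  [Z2]
∂1: piv[bf,bj,bm,bn,bp,bu,bx,bz,df] rk=9  ker:dj,dm,dn,dp,du,dx,dz,fj,fm,fn,fp,fu,fx,fz,jn,jp,ju,jx,jz,mn,mp,mx,np,nu,nx,pu,px,pz,ux,uz,xz
∂2: piv[bfn,bfx,bjn,bju,bmn,bmp,bnp,bnu,bnx,bpu,bpz,buz,dfj,dfm,dfn,dfx,djn,dju,djx,dmn,fmp,fmx,fpu,fpx,fux,fuz,fxz,jpu,jpz] rk=29  ker:dnx,fjn,fjx,fmn,fnp,fnx,jnu,jnx,jpx,jux,juz,jxz,mnp,mnx,mpx,pux,puz,pxz,uxz
∂3: piv[bfnx,bjnu,bmnp,bpuz,dfjn,dfjx,dfnx,djnx,fmnp,fmnx,fmpx,fpux,jpux,jpuz,juxz,puxz] rk=16  ker:fjnx
∂1c = 0
c vs im∂2: reduces to 0 ⇒ boundary

cycle:yes boundary:yes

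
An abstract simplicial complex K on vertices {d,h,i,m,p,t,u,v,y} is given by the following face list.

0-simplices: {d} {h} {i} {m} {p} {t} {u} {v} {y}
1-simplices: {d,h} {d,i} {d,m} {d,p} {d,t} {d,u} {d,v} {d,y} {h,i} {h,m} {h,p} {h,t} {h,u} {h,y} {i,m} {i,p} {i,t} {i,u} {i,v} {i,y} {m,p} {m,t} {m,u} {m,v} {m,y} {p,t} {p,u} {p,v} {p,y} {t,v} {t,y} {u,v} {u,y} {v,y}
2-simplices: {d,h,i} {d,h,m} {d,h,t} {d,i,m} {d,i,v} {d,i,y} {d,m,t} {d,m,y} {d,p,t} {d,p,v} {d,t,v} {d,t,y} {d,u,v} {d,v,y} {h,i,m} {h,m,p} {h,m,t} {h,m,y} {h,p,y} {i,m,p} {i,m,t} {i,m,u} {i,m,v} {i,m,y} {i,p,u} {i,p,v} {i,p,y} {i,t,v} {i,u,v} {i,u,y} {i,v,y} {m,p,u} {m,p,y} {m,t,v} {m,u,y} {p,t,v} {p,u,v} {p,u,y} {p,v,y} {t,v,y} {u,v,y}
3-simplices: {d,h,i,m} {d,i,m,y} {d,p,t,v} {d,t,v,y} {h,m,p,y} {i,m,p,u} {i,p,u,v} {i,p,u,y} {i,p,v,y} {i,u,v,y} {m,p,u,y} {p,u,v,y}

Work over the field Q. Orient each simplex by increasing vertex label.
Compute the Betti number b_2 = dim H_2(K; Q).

b_2=5

n_0=9 n_1=34 n_2=41 n_3=12  [Q]
∂1: piv[dh,di,dm,dp,dt,du,dv,dy] rk=8  ker:hi,hm,hp,ht,hu,hy,im,ip,it,iu,iv,iy,mp,mt,mu,mv,my,pt,pu,pv,py,tv,ty,uv,uy,vy
∂2: piv[dhi,dhm,dht,dim,div,diy,dmt,dmy,dpt,dpv,dtv,dty,duv,dvy,hmp,hmy,hpy,imp,imt,imu,imv,ipu,ipv,iuv,iuy] rk=25  ker:him,hmt,imy,ipy,itv,ivy,mpu,mpy,mtv,muy,ptv,puv,puy,pvy,tvy,uvy
∂3: piv[dhim,dimy,dptv,dtvy,hmpy,impu,ipuv,ipuy,ipvy,iuvy,mpuy] rk=11  ker:puvy
b_2=(41−25)−11=5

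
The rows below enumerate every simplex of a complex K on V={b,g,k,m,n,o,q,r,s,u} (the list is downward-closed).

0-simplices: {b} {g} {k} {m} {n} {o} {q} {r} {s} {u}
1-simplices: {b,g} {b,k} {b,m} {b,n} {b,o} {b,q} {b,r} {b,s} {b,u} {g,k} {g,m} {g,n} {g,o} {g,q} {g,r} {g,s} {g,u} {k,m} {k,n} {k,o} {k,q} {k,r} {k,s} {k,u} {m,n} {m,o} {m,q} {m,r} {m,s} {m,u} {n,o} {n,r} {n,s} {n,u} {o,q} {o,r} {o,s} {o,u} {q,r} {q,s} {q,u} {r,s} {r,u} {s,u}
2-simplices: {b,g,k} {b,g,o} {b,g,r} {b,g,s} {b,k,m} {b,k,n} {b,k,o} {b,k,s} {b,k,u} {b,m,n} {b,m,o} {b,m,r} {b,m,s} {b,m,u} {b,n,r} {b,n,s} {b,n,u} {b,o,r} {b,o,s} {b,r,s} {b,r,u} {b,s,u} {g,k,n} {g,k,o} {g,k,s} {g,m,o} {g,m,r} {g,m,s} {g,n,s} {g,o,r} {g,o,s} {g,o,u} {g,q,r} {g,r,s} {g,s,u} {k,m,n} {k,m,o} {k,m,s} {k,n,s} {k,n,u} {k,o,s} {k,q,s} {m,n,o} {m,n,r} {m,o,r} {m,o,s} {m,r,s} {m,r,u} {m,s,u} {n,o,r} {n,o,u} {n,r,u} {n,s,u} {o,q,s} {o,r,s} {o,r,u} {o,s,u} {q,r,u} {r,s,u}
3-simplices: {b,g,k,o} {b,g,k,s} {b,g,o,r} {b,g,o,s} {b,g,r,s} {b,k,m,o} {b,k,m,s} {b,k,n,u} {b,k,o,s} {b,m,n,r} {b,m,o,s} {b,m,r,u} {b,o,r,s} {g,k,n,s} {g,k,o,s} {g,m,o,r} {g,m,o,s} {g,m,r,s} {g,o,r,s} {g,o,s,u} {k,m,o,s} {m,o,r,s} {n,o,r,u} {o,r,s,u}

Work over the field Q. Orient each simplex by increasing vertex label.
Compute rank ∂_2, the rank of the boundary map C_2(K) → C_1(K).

n_0=10 n_1=44 n_2=59 n_3=24  [Q]
∂1: piv[bg,bk,bm,bn,bo,bq,br,bs,bu] rk=9  ker:gk,gm,gn,go,gq,gr,gs,gu,km,kn,ko,kq,kr,ks,ku,mn,mo,mq,mr,ms,mu,no,nr,ns,nu,oq,or,os,ou,qr,qs,qu,rs,ru,su
∂2: piv[bgk,bgo,bgr,bgs,bkm,bkn,bko,bks,bku,bmn,bmo,bmr,bms,bmu,bnr,bns,bnu,bor,bos,brs,bru,bsu,gkn,gmo,gou,gqr,gsu,kqs,mno,oqs,qru] rk=31  ker:gko,gks,gmr,gms,gns,gor,gos,grs,kmn,kmo,kms,kns,knu,kos,mnr,mor,mos,mrs,mru,msu,nor,nou,nru,nsu,ors,oru,osu,rsu
∂3: piv[bgko,bgks,bgor,bgos,bgrs,bkmo,bkms,bknu,bkos,bmnr,bmos,bmru,bors,gkns,gmor,gmos,gmrs,gosu,noru,orsu] rk=20  ker:gkos,gors,kmos,mors
rk∂_2=31

rank∂_2=31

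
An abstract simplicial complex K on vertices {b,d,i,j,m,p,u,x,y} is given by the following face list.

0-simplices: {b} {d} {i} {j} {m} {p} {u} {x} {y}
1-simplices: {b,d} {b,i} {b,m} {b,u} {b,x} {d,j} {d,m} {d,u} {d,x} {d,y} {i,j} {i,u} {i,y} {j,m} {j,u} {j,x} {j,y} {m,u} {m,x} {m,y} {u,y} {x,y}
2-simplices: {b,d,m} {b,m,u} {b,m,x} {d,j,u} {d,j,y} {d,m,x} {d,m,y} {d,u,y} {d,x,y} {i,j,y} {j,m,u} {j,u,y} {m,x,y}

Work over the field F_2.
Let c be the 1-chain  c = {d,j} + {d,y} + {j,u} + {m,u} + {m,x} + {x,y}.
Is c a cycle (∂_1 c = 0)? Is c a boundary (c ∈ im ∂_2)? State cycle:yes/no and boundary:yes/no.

n_0=9 n_1=22 n_2=13  [Z2]
∂1: piv[bd,bi,bm,bu,bx,dj,dy] rk=7  ker:dm,du,dx,ij,iu,iy,jm,ju,jx,jy,mu,mx,my,uy,xy
∂2: piv[bdm,bmu,bmx,dju,djy,dmx,dmy,duy,dxy,ijy,jmu] rk=11  ker:juy,mxy
∂1c = 0
c vs im∂2: residual ≠ 0 ⇒ not boundary

cycle:yes boundary:no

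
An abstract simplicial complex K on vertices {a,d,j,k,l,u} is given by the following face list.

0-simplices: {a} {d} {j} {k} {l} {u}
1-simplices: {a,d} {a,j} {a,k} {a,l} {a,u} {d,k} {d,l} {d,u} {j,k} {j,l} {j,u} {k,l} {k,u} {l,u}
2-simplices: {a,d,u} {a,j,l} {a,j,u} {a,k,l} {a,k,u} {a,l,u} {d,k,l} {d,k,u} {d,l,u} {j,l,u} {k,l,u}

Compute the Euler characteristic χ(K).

n_0=6 n_1=14 n_2=11
χ=+6−14+11=3

χ(K)=3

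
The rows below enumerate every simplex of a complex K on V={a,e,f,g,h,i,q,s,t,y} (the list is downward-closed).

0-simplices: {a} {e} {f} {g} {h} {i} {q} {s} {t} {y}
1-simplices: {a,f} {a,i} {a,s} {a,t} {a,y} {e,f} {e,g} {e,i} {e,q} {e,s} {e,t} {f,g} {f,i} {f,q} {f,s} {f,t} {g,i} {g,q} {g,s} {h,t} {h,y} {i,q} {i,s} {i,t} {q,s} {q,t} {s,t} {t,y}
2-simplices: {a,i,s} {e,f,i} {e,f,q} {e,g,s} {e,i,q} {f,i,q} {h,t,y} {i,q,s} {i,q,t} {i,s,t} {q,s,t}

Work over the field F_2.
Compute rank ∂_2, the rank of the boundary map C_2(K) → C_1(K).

n_0=10 n_1=28 n_2=11  [Z2]
∂1: piv[af,ai,as,at,ay,ef,eg,eq,ht] rk=9  ker:ei,es,et,fg,fi,fq,fs,ft,gi,gq,gs,hy,iq,is,it,qs,qt,st,ty
∂2: piv[ais,efi,efq,egs,eiq,hty,iqs,iqt,ist] rk=9  ker:fiq,qst
rk∂_2=9

rank∂_2=9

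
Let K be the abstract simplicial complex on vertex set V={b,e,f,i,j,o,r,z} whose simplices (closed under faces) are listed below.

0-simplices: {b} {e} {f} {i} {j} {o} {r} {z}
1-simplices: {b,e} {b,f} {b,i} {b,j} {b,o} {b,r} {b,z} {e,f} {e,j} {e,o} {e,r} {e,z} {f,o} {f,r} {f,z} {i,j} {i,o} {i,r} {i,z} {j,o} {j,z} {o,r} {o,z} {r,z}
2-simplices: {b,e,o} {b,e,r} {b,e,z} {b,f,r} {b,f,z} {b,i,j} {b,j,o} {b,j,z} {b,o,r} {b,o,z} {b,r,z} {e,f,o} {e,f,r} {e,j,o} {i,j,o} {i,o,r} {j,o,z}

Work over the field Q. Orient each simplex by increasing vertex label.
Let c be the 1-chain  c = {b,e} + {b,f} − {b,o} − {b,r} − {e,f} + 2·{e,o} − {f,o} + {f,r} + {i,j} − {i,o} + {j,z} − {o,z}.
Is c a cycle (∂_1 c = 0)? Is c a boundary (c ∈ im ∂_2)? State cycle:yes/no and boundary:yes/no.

n_0=8 n_1=24 n_2=17  [Q]
∂1: piv[be,bf,bi,bj,bo,br,bz] rk=7  ker:ef,ej,eo,er,ez,fo,fr,fz,ij,io,ir,iz,jo,jz,or,oz,rz
∂2: piv[beo,ber,bez,bfr,bfz,bij,bjo,bjz,bor,boz,brz,efo,efr,ejo,ijo,ior] rk=16  ker:joz
∂1c = 0
c vs im∂2: reduces to 0 ⇒ boundary

cycle:yes boundary:yes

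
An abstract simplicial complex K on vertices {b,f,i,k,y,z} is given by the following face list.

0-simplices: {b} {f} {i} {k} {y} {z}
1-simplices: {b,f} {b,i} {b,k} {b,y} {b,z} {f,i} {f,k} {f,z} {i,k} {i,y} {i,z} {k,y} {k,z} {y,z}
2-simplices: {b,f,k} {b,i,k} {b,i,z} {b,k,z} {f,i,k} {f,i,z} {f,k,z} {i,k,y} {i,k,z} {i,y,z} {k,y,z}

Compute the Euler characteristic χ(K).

χ(K)=3

n_0=6 n_1=14 n_2=11
χ=+6−14+11=3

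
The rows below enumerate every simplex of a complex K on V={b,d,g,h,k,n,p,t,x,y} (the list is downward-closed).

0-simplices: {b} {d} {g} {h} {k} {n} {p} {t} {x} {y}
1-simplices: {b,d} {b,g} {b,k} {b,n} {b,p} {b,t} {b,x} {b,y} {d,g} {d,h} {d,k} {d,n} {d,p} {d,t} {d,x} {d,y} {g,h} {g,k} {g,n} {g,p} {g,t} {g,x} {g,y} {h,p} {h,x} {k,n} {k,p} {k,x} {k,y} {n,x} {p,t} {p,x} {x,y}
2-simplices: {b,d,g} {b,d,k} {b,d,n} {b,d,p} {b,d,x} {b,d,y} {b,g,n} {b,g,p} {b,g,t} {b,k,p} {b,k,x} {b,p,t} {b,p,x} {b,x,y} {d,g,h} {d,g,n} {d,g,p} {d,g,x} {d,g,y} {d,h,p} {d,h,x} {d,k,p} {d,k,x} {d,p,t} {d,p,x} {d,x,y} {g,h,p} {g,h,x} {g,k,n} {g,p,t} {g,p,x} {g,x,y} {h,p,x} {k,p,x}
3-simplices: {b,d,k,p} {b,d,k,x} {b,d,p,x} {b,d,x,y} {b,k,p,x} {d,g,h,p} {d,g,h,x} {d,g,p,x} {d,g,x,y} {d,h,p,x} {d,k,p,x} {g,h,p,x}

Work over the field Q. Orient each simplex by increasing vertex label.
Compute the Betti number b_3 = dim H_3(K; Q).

n_0=10 n_1=33 n_2=34 n_3=12  [Q]
∂1: piv[bd,bg,bk,bn,bp,bt,bx,by,dh] rk=9  ker:dg,dk,dn,dp,dt,dx,dy,gh,gk,gn,gp,gt,gx,gy,hp,hx,kn,kp,kx,ky,nx,pt,px,xy
∂2: piv[bdg,bdk,bdn,bdp,bdx,bdy,bgn,bgp,bgt,bkp,bkx,bpt,bpx,bxy,dgh,dgx,dgy,dhp,dhx,dpt,gkn] rk=21  ker:dgn,dgp,dkp,dkx,dpx,dxy,ghp,ghx,gpt,gpx,gxy,hpx,kpx
∂3: piv[bdkp,bdkx,bdpx,bdxy,bkpx,dghp,dghx,dgpx,dgxy,dhpx] rk=10  ker:dkpx,ghpx
b_3=(12−10)−0=2

b_3=2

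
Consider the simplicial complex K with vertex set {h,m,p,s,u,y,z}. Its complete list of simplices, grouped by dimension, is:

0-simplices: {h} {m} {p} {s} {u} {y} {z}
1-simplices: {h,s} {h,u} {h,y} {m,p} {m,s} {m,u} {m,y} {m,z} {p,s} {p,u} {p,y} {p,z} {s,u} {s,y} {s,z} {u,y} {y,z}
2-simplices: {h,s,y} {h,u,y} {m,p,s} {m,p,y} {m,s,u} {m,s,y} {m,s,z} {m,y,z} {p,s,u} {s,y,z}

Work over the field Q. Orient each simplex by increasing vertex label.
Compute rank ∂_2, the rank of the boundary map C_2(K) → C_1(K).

n_0=7 n_1=17 n_2=10  [Q]
∂1: piv[hs,hu,hy,mp,ms,mz] rk=6  ker:mu,my,ps,pu,py,pz,su,sy,sz,uy,yz
∂2: piv[hsy,huy,mps,mpy,msu,msy,msz,myz,psu] rk=9  ker:syz
rk∂_2=9

rank∂_2=9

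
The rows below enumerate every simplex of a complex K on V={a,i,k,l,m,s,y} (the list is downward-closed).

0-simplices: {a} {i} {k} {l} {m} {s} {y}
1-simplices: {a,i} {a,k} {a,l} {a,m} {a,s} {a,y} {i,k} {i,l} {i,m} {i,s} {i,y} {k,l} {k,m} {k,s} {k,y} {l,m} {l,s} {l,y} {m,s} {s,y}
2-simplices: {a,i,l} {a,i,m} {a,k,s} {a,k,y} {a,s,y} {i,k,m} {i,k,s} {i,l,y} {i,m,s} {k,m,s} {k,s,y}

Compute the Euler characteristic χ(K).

χ(K)=-2

n_0=7 n_1=20 n_2=11
χ=+7−20+11=-2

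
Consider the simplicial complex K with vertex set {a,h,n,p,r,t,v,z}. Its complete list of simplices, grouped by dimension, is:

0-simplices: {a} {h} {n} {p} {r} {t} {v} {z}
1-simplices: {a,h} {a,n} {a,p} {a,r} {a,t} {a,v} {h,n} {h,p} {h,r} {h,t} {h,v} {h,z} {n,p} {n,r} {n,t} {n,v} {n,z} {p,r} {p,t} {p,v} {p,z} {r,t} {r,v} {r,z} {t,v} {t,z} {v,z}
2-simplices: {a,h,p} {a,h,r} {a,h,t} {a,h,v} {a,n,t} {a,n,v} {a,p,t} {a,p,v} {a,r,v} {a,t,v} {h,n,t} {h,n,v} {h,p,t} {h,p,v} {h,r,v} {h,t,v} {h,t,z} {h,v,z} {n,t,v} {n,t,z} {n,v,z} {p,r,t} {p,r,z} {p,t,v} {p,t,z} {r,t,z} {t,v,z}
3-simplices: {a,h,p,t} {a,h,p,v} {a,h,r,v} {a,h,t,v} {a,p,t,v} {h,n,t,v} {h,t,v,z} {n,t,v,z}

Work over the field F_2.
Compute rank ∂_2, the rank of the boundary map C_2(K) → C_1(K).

rank∂_2=17

n_0=8 n_1=27 n_2=27 n_3=8  [Z2]
∂1: piv[ah,an,ap,ar,at,av,hz] rk=7  ker:hn,hp,hr,ht,hv,np,nr,nt,nv,nz,pr,pt,pv,pz,rt,rv,rz,tv,tz,vz
∂2: piv[ahp,ahr,aht,ahv,ant,anv,apt,apv,arv,atv,hnt,htz,hvz,ntz,prt,prz,ptz] rk=17  ker:hnv,hpt,hpv,hrv,htv,ntv,nvz,ptv,rtz,tvz
∂3: piv[ahpt,ahpv,ahrv,ahtv,aptv,hntv,htvz,ntvz] rk=8
rk∂_2=17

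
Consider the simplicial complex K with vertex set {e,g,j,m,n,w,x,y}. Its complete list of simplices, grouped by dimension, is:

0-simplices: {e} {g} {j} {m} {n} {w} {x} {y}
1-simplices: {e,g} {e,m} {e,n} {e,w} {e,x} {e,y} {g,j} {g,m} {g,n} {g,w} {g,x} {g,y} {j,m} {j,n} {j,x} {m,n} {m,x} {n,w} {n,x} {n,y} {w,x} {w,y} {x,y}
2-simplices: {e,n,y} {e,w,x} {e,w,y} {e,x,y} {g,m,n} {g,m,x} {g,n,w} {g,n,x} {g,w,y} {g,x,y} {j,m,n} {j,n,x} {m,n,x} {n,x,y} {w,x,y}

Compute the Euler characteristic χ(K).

χ(K)=0

n_0=8 n_1=23 n_2=15
χ=+8−23+15=0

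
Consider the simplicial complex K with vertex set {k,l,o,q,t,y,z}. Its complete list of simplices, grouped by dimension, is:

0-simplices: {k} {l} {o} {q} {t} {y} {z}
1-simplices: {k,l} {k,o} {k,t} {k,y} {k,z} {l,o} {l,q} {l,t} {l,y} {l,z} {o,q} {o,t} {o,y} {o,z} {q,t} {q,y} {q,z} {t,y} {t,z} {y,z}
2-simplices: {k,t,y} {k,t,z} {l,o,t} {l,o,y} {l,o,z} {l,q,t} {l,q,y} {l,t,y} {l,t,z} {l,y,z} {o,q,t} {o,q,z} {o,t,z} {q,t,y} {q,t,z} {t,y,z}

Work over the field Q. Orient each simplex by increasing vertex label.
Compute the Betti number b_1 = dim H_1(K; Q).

n_0=7 n_1=20 n_2=16  [Q]
∂1: piv[kl,ko,kt,ky,kz,lq] rk=6  ker:lo,lt,ly,lz,oq,ot,oy,oz,qt,qy,qz,ty,tz,yz
∂2: piv[kty,ktz,lot,loy,loz,lqt,lqy,lty,ltz,lyz,oqt,oqz] rk=12  ker:otz,qty,qtz,tyz
b_1=(20−6)−12=2

b_1=2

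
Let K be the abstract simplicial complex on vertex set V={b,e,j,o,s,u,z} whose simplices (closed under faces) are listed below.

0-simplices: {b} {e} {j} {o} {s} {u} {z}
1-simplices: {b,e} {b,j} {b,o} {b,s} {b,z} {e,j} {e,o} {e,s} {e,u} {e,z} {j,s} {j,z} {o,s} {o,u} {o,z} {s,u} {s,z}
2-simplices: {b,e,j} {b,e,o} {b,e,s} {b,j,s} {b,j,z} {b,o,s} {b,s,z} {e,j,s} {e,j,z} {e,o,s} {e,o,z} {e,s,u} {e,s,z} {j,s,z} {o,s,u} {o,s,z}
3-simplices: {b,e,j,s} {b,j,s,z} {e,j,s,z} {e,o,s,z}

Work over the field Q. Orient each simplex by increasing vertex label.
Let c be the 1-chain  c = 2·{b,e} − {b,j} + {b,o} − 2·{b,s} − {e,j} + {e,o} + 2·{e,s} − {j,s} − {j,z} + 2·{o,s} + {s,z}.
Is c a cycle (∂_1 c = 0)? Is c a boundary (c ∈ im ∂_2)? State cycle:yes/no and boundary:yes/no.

cycle:yes boundary:yes

n_0=7 n_1=17 n_2=16 n_3=4  [Q]
∂1: piv[be,bj,bo,bs,bz,eu] rk=6  ker:ej,eo,es,ez,js,jz,os,ou,oz,su,sz
∂2: piv[bej,beo,bes,bjs,bjz,bos,bsz,ejz,eoz,esu,osu] rk=11  ker:ejs,eos,esz,jsz,osz
∂3: piv[bejs,bjsz,ejsz,eosz] rk=4
∂1c = 0
c vs im∂2: reduces to 0 ⇒ boundary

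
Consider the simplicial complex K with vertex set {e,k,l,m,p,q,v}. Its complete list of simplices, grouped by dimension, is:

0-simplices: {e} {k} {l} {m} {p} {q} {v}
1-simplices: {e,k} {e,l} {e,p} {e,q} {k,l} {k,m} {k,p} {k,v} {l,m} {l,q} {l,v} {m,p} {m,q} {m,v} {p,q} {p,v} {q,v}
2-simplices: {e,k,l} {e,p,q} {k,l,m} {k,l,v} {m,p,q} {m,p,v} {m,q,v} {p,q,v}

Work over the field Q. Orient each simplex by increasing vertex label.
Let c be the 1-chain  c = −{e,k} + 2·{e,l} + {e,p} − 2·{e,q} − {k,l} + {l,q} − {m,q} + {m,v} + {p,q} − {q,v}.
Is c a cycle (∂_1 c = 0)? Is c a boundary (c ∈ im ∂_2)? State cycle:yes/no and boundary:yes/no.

cycle:yes boundary:no

n_0=7 n_1=17 n_2=8  [Q]
∂1: piv[ek,el,ep,eq,km,kv] rk=6  ker:kl,kp,lm,lq,lv,mp,mq,mv,pq,pv,qv
∂2: piv[ekl,epq,klm,klv,mpq,mpv,mqv] rk=7  ker:pqv
∂1c = 0
c vs im∂2: residual ≠ 0 ⇒ not boundary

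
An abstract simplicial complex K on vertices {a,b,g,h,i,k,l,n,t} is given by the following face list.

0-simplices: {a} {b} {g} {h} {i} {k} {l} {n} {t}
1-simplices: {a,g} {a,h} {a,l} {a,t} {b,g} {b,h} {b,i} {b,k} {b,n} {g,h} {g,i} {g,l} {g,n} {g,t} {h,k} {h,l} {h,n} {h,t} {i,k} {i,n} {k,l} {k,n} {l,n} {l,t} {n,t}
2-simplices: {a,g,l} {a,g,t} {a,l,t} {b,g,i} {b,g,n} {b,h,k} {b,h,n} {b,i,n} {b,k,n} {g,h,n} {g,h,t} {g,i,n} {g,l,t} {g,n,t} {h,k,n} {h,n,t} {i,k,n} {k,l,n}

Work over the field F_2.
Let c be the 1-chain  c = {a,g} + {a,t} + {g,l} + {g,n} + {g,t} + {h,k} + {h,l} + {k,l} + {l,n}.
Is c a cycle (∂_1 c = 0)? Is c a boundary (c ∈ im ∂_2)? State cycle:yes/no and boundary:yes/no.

n_0=9 n_1=25 n_2=18  [Z2]
∂1: piv[ag,ah,al,at,bg,bi,bk,bn] rk=8  ker:bh,gh,gi,gl,gn,gt,hk,hl,hn,ht,ik,in,kl,kn,ln,lt,nt
∂2: piv[agl,agt,alt,bgi,bgn,bhk,bhn,bin,bkn,ghn,ght,gnt,ikn,kln] rk=14  ker:gin,glt,hkn,hnt
∂1c = 0
c vs im∂2: residual ≠ 0 ⇒ not boundary

cycle:yes boundary:no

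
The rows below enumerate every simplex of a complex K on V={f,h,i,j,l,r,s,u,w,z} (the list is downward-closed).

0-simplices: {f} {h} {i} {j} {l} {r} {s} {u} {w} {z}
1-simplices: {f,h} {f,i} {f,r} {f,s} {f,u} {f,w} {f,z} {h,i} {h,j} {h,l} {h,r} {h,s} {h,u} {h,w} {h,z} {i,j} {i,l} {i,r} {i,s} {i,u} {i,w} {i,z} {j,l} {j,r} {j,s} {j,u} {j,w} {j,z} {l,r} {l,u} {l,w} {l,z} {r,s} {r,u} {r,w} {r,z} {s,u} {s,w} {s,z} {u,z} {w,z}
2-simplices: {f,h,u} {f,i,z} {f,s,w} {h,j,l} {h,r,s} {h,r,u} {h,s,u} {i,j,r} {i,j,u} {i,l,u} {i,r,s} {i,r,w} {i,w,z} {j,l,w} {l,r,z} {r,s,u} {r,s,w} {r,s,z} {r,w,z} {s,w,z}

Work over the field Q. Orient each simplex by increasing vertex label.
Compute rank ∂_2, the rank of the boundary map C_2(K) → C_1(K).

n_0=10 n_1=41 n_2=20  [Q]
∂1: piv[fh,fi,fr,fs,fu,fw,fz,hj,hl] rk=9  ker:hi,hr,hs,hu,hw,hz,ij,il,ir,is,iu,iw,iz,jl,jr,js,ju,jw,jz,lr,lu,lw,lz,rs,ru,rw,rz,su,sw,sz,uz,wz
∂2: piv[fhu,fiz,fsw,hjl,hrs,hru,hsu,ijr,iju,ilu,irs,irw,iwz,jlw,lrz,rsw,rsz,rwz] rk=18  ker:rsu,swz
rk∂_2=18

rank∂_2=18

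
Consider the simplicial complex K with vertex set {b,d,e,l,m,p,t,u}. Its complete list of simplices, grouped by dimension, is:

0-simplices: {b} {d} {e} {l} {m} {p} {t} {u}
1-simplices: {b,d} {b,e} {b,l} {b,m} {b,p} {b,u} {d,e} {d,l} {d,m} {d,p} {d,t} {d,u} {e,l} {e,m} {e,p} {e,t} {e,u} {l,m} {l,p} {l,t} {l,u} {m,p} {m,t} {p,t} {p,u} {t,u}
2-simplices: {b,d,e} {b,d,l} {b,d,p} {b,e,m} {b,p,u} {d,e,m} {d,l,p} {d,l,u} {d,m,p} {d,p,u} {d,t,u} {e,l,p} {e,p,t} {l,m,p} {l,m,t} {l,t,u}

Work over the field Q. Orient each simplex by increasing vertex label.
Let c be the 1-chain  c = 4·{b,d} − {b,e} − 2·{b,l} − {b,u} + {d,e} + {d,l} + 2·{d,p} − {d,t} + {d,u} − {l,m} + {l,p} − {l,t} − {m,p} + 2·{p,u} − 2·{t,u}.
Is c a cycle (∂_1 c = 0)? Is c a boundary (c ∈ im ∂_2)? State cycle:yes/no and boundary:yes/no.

cycle:yes boundary:yes

n_0=8 n_1=26 n_2=16  [Q]
∂1: piv[bd,be,bl,bm,bp,bu,dt] rk=7  ker:de,dl,dm,dp,du,el,em,ep,et,eu,lm,lp,lt,lu,mp,mt,pt,pu,tu
∂2: piv[bde,bdl,bdp,bem,bpu,dem,dlp,dlu,dmp,dpu,dtu,elp,ept,lmp,lmt,ltu] rk=16
∂1c = 0
c vs im∂2: reduces to 0 ⇒ boundary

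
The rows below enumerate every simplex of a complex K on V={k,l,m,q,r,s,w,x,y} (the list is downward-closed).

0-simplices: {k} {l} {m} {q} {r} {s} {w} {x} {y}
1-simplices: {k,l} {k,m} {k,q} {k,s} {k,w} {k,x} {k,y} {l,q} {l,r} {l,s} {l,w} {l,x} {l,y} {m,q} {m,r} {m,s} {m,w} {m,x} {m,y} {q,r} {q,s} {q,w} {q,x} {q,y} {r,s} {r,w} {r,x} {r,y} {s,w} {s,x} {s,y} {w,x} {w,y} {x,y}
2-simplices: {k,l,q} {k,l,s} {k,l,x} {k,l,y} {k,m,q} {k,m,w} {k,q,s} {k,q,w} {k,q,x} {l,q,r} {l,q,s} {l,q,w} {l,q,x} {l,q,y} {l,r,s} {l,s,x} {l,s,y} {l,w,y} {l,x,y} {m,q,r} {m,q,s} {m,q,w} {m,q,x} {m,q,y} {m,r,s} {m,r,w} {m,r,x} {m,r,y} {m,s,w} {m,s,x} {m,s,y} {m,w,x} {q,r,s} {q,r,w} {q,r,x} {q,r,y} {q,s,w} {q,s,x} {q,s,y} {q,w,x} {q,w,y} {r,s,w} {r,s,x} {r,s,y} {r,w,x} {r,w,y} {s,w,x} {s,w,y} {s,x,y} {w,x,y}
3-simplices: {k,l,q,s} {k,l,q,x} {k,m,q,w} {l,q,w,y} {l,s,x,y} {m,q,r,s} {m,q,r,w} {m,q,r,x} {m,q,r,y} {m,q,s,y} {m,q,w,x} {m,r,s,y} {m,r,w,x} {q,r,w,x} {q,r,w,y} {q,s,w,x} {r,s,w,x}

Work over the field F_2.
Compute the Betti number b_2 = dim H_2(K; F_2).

b_2=8

n_0=9 n_1=34 n_2=50 n_3=17  [Z2]
∂1: piv[kl,km,kq,ks,kw,kx,ky,lr] rk=8  ker:lq,ls,lw,lx,ly,mq,mr,ms,mw,mx,my,qr,qs,qw,qx,qy,rs,rw,rx,ry,sw,sx,sy,wx,wy,xy
∂2: piv[klq,kls,klx,kly,kmq,kmw,kqs,kqw,kqx,lqr,lqw,lqy,lrs,lsx,lsy,lwy,lxy,mqr,mqs,mqx,mqy,mrw,mrx,mry,msw,mwx] rk=26  ker:lqs,lqx,mqw,mrs,msx,msy,qrs,qrw,qrx,qry,qsw,qsx,qsy,qwx,qwy,rsw,rsx,rsy,rwx,rwy,swx,swy,sxy,wxy
∂3: piv[klqs,klqx,kmqw,lqwy,lsxy,mqrs,mqrw,mqrx,mqry,mqsy,mqwx,mrsy,mrwx,qrwy,qswx,rswx] rk=16  ker:qrwx
b_2=(50−26)−16=8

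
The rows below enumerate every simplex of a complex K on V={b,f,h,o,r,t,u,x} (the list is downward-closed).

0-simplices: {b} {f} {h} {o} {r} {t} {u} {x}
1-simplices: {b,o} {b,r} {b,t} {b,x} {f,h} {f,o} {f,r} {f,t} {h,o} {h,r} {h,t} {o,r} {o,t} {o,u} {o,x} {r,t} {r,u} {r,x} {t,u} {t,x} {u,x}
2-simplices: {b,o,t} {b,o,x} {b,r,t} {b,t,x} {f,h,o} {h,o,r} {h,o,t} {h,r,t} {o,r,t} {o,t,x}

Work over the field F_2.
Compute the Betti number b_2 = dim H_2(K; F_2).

n_0=8 n_1=21 n_2=10  [Z2]
∂1: piv[bo,br,bt,bx,fh,fo,ou] rk=7  ker:fr,ft,ho,hr,ht,or,ot,ox,rt,ru,rx,tu,tx,ux
∂2: piv[bot,box,brt,btx,fho,hor,hot,hrt] rk=8  ker:ort,otx
b_2=(10−8)−0=2

b_2=2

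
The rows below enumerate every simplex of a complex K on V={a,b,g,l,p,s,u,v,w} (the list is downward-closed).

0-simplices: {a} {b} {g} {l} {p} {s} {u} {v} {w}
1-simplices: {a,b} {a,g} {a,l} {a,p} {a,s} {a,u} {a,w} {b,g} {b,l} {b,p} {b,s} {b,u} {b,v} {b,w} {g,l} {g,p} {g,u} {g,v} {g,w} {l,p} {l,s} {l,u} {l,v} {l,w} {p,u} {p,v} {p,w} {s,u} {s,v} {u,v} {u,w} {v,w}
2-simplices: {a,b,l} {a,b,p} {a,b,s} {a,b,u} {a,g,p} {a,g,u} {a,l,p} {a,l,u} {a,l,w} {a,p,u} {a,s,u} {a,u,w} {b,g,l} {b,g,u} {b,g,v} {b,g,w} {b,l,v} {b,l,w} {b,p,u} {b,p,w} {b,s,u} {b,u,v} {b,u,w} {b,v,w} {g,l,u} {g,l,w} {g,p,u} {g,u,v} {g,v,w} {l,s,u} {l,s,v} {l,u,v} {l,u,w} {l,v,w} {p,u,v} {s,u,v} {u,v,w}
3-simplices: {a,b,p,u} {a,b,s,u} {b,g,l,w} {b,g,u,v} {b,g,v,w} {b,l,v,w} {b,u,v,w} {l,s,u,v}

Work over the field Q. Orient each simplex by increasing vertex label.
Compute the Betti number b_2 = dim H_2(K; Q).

b_2=5

n_0=9 n_1=32 n_2=37 n_3=8  [Q]
∂1: piv[ab,ag,al,ap,as,au,aw,bv] rk=8  ker:bg,bl,bp,bs,bu,bw,gl,gp,gu,gv,gw,lp,ls,lu,lv,lw,pu,pv,pw,su,sv,uv,uw,vw
∂2: piv[abl,abp,abs,abu,agp,agu,alp,alu,alw,apu,asu,auw,bgl,bgu,bgv,bgw,blv,blw,bpw,buv,bvw,lsu,lsv,puv] rk=24  ker:bpu,bsu,buw,glu,glw,gpu,guv,gvw,luv,luw,lvw,suv,uvw
∂3: piv[abpu,absu,bglw,bguv,bgvw,blvw,buvw,lsuv] rk=8
b_2=(37−24)−8=5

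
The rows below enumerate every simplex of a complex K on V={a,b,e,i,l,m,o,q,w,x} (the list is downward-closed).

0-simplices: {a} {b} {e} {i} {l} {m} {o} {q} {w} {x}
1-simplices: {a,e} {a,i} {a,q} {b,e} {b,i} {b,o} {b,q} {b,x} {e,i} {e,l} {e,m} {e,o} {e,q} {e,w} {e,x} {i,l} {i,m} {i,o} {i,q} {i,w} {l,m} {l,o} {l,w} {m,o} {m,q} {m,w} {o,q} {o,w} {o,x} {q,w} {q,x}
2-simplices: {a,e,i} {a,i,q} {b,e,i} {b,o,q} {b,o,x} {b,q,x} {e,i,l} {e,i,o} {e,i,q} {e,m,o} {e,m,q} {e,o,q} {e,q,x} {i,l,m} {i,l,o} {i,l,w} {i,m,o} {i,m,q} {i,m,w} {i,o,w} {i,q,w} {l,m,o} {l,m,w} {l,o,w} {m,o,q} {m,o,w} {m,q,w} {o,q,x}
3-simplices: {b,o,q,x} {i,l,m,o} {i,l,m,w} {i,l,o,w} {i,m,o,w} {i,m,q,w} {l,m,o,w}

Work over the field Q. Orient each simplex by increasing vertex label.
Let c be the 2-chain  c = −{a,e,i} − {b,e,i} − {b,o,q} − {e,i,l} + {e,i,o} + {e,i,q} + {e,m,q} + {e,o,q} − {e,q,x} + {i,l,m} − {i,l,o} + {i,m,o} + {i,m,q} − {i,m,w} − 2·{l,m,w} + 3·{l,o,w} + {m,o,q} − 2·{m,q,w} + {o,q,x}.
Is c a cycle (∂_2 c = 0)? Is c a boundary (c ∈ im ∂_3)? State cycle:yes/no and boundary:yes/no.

cycle:no boundary:no

n_0=10 n_1=31 n_2=28 n_3=7  [Q]
∂1: piv[ae,ai,aq,be,bo,bx,el,em,ew] rk=9  ker:bi,bq,ei,eo,eq,ex,il,im,io,iq,iw,lm,lo,lw,mo,mq,mw,oq,ow,ox,qw,qx
∂2: piv[aei,aiq,bei,boq,box,bqx,eil,eio,eiq,emo,emq,eoq,eqx,ilm,ilo,ilw,imo,imw,iow,iqw] rk=20  ker:imq,lmo,lmw,low,moq,mow,mqw,oqx
∂3: piv[boqx,ilmo,ilmw,ilow,imow,imqw] rk=6  ker:lmow
∂2c = −{a,e} + {a,i} − {b,e} + {b,i} − {b,o} + {b,q} − {e,i} + {e,l} + {e,m} − 4·{e,q} + {e,x} − {i,l} + {i,o} + {i,w} − {l,m} + 2·{l,o} − {l,w} + 2·{m,o} − {m,q} − {m,w} + 2·{o,q} + 3·{o,w} − {o,x} − 2·{q,w}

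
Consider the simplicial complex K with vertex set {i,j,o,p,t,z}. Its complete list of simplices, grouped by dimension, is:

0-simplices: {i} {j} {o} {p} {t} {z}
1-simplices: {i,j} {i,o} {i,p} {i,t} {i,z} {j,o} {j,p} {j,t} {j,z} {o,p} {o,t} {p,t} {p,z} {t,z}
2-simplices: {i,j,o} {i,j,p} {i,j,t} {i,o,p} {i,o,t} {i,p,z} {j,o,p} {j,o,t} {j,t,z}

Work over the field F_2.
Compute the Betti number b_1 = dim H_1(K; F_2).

n_0=6 n_1=14 n_2=9  [Z2]
∂1: piv[ij,io,ip,it,iz] rk=5  ker:jo,jp,jt,jz,op,ot,pt,pz,tz
∂2: piv[ijo,ijp,ijt,iop,iot,ipz,jtz] rk=7  ker:jop,jot
b_1=(14−5)−7=2

b_1=2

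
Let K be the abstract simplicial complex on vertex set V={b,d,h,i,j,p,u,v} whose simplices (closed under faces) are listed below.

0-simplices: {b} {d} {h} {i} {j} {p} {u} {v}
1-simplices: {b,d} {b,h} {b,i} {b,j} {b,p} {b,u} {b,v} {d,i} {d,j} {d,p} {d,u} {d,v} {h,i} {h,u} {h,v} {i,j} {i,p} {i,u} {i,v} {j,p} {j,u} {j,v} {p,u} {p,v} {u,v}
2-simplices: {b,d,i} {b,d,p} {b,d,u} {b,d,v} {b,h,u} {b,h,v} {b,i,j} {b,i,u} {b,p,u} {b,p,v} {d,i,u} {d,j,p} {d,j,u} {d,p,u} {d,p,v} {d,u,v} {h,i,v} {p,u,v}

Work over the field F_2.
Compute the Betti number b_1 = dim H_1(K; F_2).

b_1=4

n_0=8 n_1=25 n_2=18  [Z2]
∂1: piv[bd,bh,bi,bj,bp,bu,bv] rk=7  ker:di,dj,dp,du,dv,hi,hu,hv,ij,ip,iu,iv,jp,ju,jv,pu,pv,uv
∂2: piv[bdi,bdp,bdu,bdv,bhu,bhv,bij,biu,bpu,bpv,djp,dju,duv,hiv] rk=14  ker:diu,dpu,dpv,puv
b_1=(25−7)−14=4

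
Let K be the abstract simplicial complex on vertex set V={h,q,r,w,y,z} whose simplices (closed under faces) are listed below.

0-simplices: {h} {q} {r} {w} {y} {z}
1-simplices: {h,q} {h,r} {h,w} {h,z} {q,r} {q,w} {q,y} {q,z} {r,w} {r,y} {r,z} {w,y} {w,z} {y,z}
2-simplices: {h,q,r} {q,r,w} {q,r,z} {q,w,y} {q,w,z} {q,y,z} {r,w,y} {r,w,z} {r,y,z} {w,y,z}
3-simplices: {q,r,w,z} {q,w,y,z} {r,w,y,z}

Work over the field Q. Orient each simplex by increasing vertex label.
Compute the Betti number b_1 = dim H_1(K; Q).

b_1=2

n_0=6 n_1=14 n_2=10 n_3=3  [Q]
∂1: piv[hq,hr,hw,hz,qy] rk=5  ker:qr,qw,qz,rw,ry,rz,wy,wz,yz
∂2: piv[hqr,qrw,qrz,qwy,qwz,qyz,rwy] rk=7  ker:rwz,ryz,wyz
∂3: piv[qrwz,qwyz,rwyz] rk=3
b_1=(14−5)−7=2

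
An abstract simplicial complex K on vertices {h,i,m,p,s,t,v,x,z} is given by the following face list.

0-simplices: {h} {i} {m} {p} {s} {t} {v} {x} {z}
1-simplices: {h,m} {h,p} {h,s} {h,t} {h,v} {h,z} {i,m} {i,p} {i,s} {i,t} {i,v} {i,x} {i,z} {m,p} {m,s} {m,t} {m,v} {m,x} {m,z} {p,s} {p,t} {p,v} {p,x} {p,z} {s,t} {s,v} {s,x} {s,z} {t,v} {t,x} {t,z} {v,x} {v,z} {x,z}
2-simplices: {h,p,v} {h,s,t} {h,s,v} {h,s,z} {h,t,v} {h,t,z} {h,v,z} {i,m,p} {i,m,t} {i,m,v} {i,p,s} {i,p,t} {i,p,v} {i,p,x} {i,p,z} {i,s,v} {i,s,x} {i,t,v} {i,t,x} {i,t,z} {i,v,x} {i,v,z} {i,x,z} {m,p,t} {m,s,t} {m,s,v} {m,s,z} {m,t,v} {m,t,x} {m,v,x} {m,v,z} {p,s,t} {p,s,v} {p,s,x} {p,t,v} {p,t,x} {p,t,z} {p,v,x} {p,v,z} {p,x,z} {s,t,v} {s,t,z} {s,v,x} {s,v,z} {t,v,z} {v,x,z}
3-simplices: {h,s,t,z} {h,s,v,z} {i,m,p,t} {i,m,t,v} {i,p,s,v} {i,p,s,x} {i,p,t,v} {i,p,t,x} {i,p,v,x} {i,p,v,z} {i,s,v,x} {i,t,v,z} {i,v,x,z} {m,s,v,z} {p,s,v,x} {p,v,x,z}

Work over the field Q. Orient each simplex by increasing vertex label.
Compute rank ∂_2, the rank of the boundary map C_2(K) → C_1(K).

rank∂_2=25

n_0=9 n_1=34 n_2=46 n_3=16  [Q]
∂1: piv[hm,hp,hs,ht,hv,hz,im,ix] rk=8  ker:ip,is,it,iv,iz,mp,ms,mt,mv,mx,mz,ps,pt,pv,px,pz,st,sv,sx,sz,tv,tx,tz,vx,vz,xz
∂2: piv[hpv,hst,hsv,hsz,htv,htz,hvz,imp,imt,imv,ips,ipt,ipv,ipx,ipz,isv,isx,itv,itx,itz,ivx,ixz,mst,msz,mtx] rk=25  ker:ivz,mpt,msv,mtv,mvx,mvz,pst,psv,psx,ptv,ptx,ptz,pvx,pvz,pxz,stv,stz,svx,svz,tvz,vxz
∂3: piv[hstz,hsvz,impt,imtv,ipsv,ipsx,iptv,iptx,ipvx,ipvz,isvx,itvz,ivxz,msvz,pvxz] rk=15  ker:psvx
rk∂_2=25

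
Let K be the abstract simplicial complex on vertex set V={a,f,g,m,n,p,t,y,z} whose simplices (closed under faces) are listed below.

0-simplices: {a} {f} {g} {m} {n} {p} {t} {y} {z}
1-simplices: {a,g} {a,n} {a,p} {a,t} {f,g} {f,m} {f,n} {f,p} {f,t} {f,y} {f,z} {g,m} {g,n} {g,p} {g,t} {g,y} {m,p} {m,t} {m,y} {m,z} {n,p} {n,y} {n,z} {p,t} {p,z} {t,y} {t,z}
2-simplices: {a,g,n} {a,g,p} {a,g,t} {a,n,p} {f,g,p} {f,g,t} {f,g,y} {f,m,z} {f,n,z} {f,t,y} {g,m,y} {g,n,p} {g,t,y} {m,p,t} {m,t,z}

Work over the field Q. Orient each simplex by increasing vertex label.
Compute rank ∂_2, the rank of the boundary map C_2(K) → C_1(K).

n_0=9 n_1=27 n_2=15  [Q]
∂1: piv[ag,an,ap,at,fg,fm,fy,fz] rk=8  ker:fn,fp,ft,gm,gn,gp,gt,gy,mp,mt,my,mz,np,ny,nz,pt,pz,ty,tz
∂2: piv[agn,agp,agt,anp,fgp,fgt,fgy,fmz,fnz,fty,gmy,mpt,mtz] rk=13  ker:gnp,gty
rk∂_2=13

rank∂_2=13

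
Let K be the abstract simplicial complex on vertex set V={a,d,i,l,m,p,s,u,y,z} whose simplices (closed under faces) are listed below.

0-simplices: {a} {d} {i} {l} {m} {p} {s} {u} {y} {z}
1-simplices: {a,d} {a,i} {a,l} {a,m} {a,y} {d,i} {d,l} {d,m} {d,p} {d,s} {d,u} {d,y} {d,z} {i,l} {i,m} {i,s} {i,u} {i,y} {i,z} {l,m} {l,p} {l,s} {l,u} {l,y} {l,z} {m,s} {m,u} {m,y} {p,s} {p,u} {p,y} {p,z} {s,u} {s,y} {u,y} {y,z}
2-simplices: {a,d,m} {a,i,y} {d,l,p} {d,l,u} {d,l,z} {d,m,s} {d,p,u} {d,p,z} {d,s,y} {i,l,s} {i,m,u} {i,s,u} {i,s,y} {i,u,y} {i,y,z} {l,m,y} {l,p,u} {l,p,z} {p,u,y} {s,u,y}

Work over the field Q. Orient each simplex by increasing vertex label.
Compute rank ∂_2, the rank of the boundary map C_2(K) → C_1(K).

rank∂_2=17

n_0=10 n_1=36 n_2=20  [Q]
∂1: piv[ad,ai,al,am,ay,dp,ds,du,dz] rk=9  ker:di,dl,dm,dy,il,im,is,iu,iy,iz,lm,lp,ls,lu,ly,lz,ms,mu,my,ps,pu,py,pz,su,sy,uy,yz
∂2: piv[adm,aiy,dlp,dlu,dlz,dms,dpu,dpz,dsy,ils,imu,isu,isy,iuy,iyz,lmy,puy] rk=17  ker:lpu,lpz,suy
rk∂_2=17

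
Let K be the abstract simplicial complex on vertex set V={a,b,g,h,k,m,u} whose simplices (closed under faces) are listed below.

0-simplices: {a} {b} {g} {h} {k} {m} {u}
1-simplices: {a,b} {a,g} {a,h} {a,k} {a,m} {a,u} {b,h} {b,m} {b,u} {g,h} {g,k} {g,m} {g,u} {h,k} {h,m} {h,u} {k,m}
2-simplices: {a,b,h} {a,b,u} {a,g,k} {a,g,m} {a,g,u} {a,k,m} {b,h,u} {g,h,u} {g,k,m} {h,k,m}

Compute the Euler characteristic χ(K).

n_0=7 n_1=17 n_2=10
χ=+7−17+10=0

χ(K)=0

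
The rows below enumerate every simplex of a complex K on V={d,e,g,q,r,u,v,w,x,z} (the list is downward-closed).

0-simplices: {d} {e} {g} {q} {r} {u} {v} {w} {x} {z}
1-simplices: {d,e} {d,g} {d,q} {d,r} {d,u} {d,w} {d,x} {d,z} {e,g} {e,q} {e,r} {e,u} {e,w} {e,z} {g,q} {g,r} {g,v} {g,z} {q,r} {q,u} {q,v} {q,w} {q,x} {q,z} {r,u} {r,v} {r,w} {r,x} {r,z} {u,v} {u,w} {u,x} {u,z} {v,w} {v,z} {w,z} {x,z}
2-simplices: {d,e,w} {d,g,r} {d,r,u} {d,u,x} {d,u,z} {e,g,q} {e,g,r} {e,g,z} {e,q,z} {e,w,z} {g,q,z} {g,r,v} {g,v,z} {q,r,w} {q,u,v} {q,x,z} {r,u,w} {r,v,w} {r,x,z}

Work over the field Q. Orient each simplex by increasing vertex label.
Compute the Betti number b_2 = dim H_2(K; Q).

b_2=1

n_0=10 n_1=37 n_2=19  [Q]
∂1: piv[de,dg,dq,dr,du,dw,dx,dz,gv] rk=9  ker:eg,eq,er,eu,ew,ez,gq,gr,gz,qr,qu,qv,qw,qx,qz,ru,rv,rw,rx,rz,uv,uw,ux,uz,vw,vz,wz,xz
∂2: piv[dew,dgr,dru,dux,duz,egq,egr,egz,eqz,ewz,grv,gvz,qrw,quv,qxz,ruw,rvw,rxz] rk=18  ker:gqz
b_2=(19−18)−0=1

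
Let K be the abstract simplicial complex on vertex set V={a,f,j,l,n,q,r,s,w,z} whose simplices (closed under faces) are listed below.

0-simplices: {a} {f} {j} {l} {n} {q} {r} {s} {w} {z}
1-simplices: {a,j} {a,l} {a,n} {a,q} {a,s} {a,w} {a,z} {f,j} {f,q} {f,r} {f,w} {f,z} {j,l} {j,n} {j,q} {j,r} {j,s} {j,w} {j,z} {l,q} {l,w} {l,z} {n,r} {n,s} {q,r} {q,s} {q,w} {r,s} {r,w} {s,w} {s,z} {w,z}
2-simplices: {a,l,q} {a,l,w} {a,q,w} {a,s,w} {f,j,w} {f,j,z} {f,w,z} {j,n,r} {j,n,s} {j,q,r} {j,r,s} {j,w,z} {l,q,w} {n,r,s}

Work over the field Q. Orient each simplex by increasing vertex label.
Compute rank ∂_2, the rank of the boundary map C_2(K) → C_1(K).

rank∂_2=11

n_0=10 n_1=32 n_2=14  [Q]
∂1: piv[aj,al,an,aq,as,aw,az,fj,fr] rk=9  ker:fq,fw,fz,jl,jn,jq,jr,js,jw,jz,lq,lw,lz,nr,ns,qr,qs,qw,rs,rw,sw,sz,wz
∂2: piv[alq,alw,aqw,asw,fjw,fjz,fwz,jnr,jns,jqr,jrs] rk=11  ker:jwz,lqw,nrs
rk∂_2=11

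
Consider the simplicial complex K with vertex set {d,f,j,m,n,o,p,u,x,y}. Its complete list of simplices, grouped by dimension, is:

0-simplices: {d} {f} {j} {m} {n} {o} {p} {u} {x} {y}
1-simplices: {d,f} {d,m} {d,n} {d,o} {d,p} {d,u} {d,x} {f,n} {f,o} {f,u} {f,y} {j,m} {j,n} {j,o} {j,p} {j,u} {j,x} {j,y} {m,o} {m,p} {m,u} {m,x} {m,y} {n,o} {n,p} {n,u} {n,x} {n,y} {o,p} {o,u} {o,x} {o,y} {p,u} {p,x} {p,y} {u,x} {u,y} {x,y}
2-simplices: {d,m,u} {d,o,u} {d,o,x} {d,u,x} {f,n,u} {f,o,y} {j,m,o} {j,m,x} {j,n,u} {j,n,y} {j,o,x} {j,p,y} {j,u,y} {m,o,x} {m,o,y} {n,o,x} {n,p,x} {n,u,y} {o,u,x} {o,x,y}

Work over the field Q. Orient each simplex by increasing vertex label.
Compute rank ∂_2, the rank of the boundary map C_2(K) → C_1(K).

rank∂_2=17

n_0=10 n_1=38 n_2=20  [Q]
∂1: piv[df,dm,dn,do,dp,du,dx,fy,jm] rk=9  ker:fn,fo,fu,jn,jo,jp,ju,jx,jy,mo,mp,mu,mx,my,no,np,nu,nx,ny,op,ou,ox,oy,pu,px,py,ux,uy,xy
∂2: piv[dmu,dou,dox,dux,fnu,foy,jmo,jmx,jnu,jny,jox,jpy,juy,moy,nox,npx,oxy] rk=17  ker:mox,nuy,oux
rk∂_2=17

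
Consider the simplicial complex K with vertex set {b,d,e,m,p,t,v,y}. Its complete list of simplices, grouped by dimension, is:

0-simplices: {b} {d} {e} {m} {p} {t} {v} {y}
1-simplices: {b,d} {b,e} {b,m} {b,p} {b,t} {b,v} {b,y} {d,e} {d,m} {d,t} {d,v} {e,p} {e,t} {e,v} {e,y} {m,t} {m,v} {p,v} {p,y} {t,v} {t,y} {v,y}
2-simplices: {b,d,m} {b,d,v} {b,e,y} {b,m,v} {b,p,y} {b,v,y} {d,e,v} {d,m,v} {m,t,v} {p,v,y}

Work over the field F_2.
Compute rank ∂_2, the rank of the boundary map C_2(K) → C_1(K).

rank∂_2=9

n_0=8 n_1=22 n_2=10  [Z2]
∂1: piv[bd,be,bm,bp,bt,bv,by] rk=7  ker:de,dm,dt,dv,ep,et,ev,ey,mt,mv,pv,py,tv,ty,vy
∂2: piv[bdm,bdv,bey,bmv,bpy,bvy,dev,mtv,pvy] rk=9  ker:dmv
rk∂_2=9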